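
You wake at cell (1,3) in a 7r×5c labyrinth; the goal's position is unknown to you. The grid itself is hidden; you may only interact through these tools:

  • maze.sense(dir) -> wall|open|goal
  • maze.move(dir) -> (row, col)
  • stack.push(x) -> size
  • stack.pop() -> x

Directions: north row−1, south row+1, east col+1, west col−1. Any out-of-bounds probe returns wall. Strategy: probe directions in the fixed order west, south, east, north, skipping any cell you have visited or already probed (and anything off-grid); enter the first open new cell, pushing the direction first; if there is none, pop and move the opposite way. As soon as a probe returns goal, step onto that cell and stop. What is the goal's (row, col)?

-- 1. maze.sense(west) == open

-- 2. stack.push(west) == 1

-- 3. maze.move(west) == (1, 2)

-- 4. maze.sense(west) == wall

-- 5. maze.sense(south) == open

-- 6. stack.push(south) == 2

-- 7. maze.move(south) == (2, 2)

-- 8. maze.sense(west) == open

-- 9. stack.push(west) == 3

-- 10. maze.move(west) == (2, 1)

-- 11. maze.sense(west) == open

-- 12. stack.push(west) == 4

-- 13. maze.move(west) == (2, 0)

-- 14. maze.sense(south) == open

-- 15. stack.push(south) == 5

-- 16. maze.move(south) == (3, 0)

-- 17. maze.sense(south) == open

-- 18. stack.push(south) == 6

-- 19. maze.move(south) == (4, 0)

-- 20. maze.sense(south) == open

-- 21. stack.push(south) == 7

-- 22. maze.move(south) == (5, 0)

-- 23. maze.sense(south) == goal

-- 24. maze.move(south) == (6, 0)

Answer: (6, 0)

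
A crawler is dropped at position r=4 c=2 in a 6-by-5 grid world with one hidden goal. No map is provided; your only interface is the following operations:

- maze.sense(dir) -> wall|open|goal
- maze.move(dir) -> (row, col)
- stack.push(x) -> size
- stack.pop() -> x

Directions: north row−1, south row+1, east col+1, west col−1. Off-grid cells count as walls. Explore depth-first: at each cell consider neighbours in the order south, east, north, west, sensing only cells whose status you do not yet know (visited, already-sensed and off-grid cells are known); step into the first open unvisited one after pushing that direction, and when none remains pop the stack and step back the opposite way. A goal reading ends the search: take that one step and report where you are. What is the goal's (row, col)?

$ sense dir='south'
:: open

$ push x='south'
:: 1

$ move dir='south'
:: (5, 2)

$ sense dir='east'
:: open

$ push x='east'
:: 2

$ move dir='east'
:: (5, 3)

$ sense dir='east'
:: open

$ push x='east'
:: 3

$ move dir='east'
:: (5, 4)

$ sense dir='north'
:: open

$ push x='north'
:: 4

$ move dir='north'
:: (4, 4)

$ sense dir='north'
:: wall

$ sense dir='west'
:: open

$ push x='west'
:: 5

$ move dir='west'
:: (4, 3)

$ sense dir='north'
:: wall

$ pop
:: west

$ move dir='east'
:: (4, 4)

$ pop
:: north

$ move dir='south'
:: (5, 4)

$ pop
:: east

$ move dir='west'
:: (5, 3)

$ pop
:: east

$ move dir='west'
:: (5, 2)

$ sense dir='west'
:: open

$ push x='west'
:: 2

$ move dir='west'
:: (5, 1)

$ sense dir='north'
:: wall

$ sense dir='west'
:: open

$ push x='west'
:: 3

$ move dir='west'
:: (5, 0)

$ sense dir='north'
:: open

$ push x='north'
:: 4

$ move dir='north'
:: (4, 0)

$ sense dir='north'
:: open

$ push x='north'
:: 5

$ move dir='north'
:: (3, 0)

$ sense dir='east'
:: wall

$ sense dir='north'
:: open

$ push x='north'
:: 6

$ move dir='north'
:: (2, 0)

$ sense dir='east'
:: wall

$ sense dir='north'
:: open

$ push x='north'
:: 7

$ move dir='north'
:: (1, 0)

$ sense dir='east'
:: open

$ push x='east'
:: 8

$ move dir='east'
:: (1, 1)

$ sense dir='east'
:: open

$ push x='east'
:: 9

$ move dir='east'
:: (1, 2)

$ sense dir='south'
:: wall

$ sense dir='east'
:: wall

$ sense dir='north'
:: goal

$ move dir='north'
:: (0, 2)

Answer: (0, 2)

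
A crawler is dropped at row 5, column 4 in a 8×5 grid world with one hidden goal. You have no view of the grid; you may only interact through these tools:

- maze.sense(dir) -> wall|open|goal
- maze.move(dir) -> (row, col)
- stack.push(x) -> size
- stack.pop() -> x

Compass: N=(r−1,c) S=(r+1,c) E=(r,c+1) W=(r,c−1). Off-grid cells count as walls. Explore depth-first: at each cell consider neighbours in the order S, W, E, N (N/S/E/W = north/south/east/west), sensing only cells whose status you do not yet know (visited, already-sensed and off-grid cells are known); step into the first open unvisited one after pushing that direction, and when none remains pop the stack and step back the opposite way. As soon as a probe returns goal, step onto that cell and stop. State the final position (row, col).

# 1. sense(dir: south) ~> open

# 2. push(x: south) ~> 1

# 3. move(dir: south) ~> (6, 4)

# 4. sense(dir: south) ~> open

# 5. push(x: south) ~> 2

# 6. move(dir: south) ~> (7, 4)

# 7. sense(dir: west) ~> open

# 8. push(x: west) ~> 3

# 9. move(dir: west) ~> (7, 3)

# 10. sense(dir: west) ~> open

# 11. push(x: west) ~> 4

# 12. move(dir: west) ~> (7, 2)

# 13. sense(dir: west) ~> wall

# 14. sense(dir: north) ~> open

# 15. push(x: north) ~> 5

# 16. move(dir: north) ~> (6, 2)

# 17. sense(dir: west) ~> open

# 18. push(x: west) ~> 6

# 19. move(dir: west) ~> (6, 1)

# 20. sense(dir: west) ~> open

# 21. push(x: west) ~> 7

# 22. move(dir: west) ~> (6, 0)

# 23. sense(dir: south) ~> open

# 24. push(x: south) ~> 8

# 25. move(dir: south) ~> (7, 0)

# 26. pop() ~> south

# 27. move(dir: north) ~> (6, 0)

# 28. sense(dir: north) ~> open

# 29. push(x: north) ~> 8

# 30. move(dir: north) ~> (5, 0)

# 31. sense(dir: east) ~> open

# 32. push(x: east) ~> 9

# 33. move(dir: east) ~> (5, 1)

# 34. sense(dir: east) ~> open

# 35. push(x: east) ~> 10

# 36. move(dir: east) ~> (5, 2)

# 37. sense(dir: east) ~> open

# 38. push(x: east) ~> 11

# 39. move(dir: east) ~> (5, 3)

# 40. sense(dir: south) ~> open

# 41. push(x: south) ~> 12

# 42. move(dir: south) ~> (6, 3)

# 43. pop() ~> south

# 44. move(dir: north) ~> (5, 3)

# 45. sense(dir: north) ~> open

# 46. push(x: north) ~> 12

# 47. move(dir: north) ~> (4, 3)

# 48. sense(dir: west) ~> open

# 49. push(x: west) ~> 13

# 50. move(dir: west) ~> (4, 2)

# 51. sense(dir: west) ~> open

# 52. push(x: west) ~> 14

# 53. move(dir: west) ~> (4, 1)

# 54. sense(dir: west) ~> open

# 55. push(x: west) ~> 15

# 56. move(dir: west) ~> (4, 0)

# 57. sense(dir: north) ~> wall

# 58. pop() ~> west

# 59. move(dir: east) ~> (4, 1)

# 60. sense(dir: north) ~> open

# 61. push(x: north) ~> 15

# 62. move(dir: north) ~> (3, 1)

# 63. sense(dir: east) ~> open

# 64. push(x: east) ~> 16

# 65. move(dir: east) ~> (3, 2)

# 66. sense(dir: east) ~> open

# 67. push(x: east) ~> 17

# 68. move(dir: east) ~> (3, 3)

# 69. sense(dir: east) ~> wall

# 70. sense(dir: north) ~> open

# 71. push(x: north) ~> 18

# 72. move(dir: north) ~> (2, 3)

# 73. sense(dir: west) ~> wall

# 74. sense(dir: east) ~> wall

# 75. sense(dir: north) ~> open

# 76. push(x: north) ~> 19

# 77. move(dir: north) ~> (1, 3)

# 78. sense(dir: west) ~> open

# 79. push(x: west) ~> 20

# 80. move(dir: west) ~> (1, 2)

# 81. sense(dir: west) ~> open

# 82. push(x: west) ~> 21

# 83. move(dir: west) ~> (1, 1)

# 84. sense(dir: south) ~> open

# 85. push(x: south) ~> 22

# 86. move(dir: south) ~> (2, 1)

# 87. sense(dir: west) ~> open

# 88. push(x: west) ~> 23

# 89. move(dir: west) ~> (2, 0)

# 90. sense(dir: north) ~> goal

# 91. move(dir: north) ~> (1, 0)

Answer: (1, 0)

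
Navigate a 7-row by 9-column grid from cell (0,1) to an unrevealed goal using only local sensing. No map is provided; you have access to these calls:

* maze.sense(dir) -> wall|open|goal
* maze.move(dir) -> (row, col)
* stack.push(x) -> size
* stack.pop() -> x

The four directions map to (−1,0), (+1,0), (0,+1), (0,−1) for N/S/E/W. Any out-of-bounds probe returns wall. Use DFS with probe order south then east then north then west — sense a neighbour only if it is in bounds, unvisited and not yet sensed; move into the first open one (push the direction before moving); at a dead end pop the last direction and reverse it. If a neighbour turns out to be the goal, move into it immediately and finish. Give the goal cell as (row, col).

Step: maze.sense[dir=south]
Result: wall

Step: maze.sense[dir=east]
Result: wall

Step: maze.sense[dir=west]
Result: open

Step: stack.push[x=west]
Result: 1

Step: maze.move[dir=west]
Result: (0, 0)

Step: maze.sense[dir=south]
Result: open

Step: stack.push[x=south]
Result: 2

Step: maze.move[dir=south]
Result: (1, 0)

Step: maze.sense[dir=south]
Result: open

Step: stack.push[x=south]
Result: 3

Step: maze.move[dir=south]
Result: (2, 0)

Step: maze.sense[dir=south]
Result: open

Step: stack.push[x=south]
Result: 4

Step: maze.move[dir=south]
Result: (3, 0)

Step: maze.sense[dir=south]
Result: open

Step: stack.push[x=south]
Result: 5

Step: maze.move[dir=south]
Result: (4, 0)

Step: maze.sense[dir=south]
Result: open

Step: stack.push[x=south]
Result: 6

Step: maze.move[dir=south]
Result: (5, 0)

Step: maze.sense[dir=south]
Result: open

Step: stack.push[x=south]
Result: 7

Step: maze.move[dir=south]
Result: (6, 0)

Step: maze.sense[dir=east]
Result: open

Step: stack.push[x=east]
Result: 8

Step: maze.move[dir=east]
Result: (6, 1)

Step: maze.sense[dir=east]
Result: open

Step: stack.push[x=east]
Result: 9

Step: maze.move[dir=east]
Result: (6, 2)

Step: maze.sense[dir=east]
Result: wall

Step: maze.sense[dir=north]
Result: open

Step: stack.push[x=north]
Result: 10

Step: maze.move[dir=north]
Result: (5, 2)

Step: maze.sense[dir=east]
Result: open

Step: stack.push[x=east]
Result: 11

Step: maze.move[dir=east]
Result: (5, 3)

Step: maze.sense[dir=east]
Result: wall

Step: maze.sense[dir=north]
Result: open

Step: stack.push[x=north]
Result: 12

Step: maze.move[dir=north]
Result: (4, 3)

Step: maze.sense[dir=east]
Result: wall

Step: maze.sense[dir=north]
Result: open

Step: stack.push[x=north]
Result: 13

Step: maze.move[dir=north]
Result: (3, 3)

Step: maze.sense[dir=east]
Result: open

Step: stack.push[x=east]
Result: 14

Step: maze.move[dir=east]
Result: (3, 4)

Step: maze.sense[dir=east]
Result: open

Step: stack.push[x=east]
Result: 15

Step: maze.move[dir=east]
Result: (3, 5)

Step: maze.sense[dir=south]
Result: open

Step: stack.push[x=south]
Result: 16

Step: maze.move[dir=south]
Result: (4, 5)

Step: maze.sense[dir=south]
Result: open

Step: stack.push[x=south]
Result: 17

Step: maze.move[dir=south]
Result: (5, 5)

Step: maze.sense[dir=south]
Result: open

Step: stack.push[x=south]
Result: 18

Step: maze.move[dir=south]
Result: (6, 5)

Step: maze.sense[dir=east]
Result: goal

Step: maze.move[dir=east]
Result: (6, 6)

Answer: (6, 6)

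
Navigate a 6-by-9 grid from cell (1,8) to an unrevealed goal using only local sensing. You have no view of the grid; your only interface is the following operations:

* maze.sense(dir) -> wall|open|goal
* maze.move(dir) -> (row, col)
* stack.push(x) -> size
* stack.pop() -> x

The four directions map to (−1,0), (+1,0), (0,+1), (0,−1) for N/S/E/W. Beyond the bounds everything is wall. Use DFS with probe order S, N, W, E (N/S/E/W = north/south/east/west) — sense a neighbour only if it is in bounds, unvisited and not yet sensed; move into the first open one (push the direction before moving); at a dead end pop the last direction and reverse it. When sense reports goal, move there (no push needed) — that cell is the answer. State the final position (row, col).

[in] maze.sense dir=south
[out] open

[in] stack.push x=south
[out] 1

[in] maze.move dir=south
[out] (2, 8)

[in] maze.sense dir=south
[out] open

[in] stack.push x=south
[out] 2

[in] maze.move dir=south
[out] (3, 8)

[in] maze.sense dir=south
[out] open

[in] stack.push x=south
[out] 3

[in] maze.move dir=south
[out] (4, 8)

[in] maze.sense dir=south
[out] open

[in] stack.push x=south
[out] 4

[in] maze.move dir=south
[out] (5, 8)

[in] maze.sense dir=west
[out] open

[in] stack.push x=west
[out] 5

[in] maze.move dir=west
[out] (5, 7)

[in] maze.sense dir=north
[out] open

[in] stack.push x=north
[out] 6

[in] maze.move dir=north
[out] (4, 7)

[in] maze.sense dir=north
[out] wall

[in] maze.sense dir=west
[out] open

[in] stack.push x=west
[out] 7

[in] maze.move dir=west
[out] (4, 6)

[in] maze.sense dir=south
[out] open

[in] stack.push x=south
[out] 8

[in] maze.move dir=south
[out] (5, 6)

[in] maze.sense dir=west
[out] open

[in] stack.push x=west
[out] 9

[in] maze.move dir=west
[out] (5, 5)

[in] maze.sense dir=north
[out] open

[in] stack.push x=north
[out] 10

[in] maze.move dir=north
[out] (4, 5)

[in] maze.sense dir=north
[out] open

[in] stack.push x=north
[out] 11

[in] maze.move dir=north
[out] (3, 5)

[in] maze.sense dir=north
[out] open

[in] stack.push x=north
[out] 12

[in] maze.move dir=north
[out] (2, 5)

[in] maze.sense dir=north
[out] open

[in] stack.push x=north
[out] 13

[in] maze.move dir=north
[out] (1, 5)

[in] maze.sense dir=north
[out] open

[in] stack.push x=north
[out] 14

[in] maze.move dir=north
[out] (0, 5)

[in] maze.sense dir=west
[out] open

[in] stack.push x=west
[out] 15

[in] maze.move dir=west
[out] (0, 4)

[in] maze.sense dir=south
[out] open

[in] stack.push x=south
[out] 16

[in] maze.move dir=south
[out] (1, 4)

[in] maze.sense dir=south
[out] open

[in] stack.push x=south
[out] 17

[in] maze.move dir=south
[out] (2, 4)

[in] maze.sense dir=south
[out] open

[in] stack.push x=south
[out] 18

[in] maze.move dir=south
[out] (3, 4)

[in] maze.sense dir=south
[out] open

[in] stack.push x=south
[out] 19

[in] maze.move dir=south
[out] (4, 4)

[in] maze.sense dir=south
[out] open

[in] stack.push x=south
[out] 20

[in] maze.move dir=south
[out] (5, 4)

[in] maze.sense dir=west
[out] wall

[in] stack.pop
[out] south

[in] maze.move dir=north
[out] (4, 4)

[in] maze.sense dir=west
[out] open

[in] stack.push x=west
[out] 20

[in] maze.move dir=west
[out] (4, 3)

[in] maze.sense dir=north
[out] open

[in] stack.push x=north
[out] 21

[in] maze.move dir=north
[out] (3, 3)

[in] maze.sense dir=north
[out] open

[in] stack.push x=north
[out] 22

[in] maze.move dir=north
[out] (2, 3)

[in] maze.sense dir=north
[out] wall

[in] maze.sense dir=west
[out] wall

[in] stack.pop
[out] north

[in] maze.move dir=south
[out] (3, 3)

[in] maze.sense dir=west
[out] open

[in] stack.push x=west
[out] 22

[in] maze.move dir=west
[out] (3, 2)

[in] maze.sense dir=south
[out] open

[in] stack.push x=south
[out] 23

[in] maze.move dir=south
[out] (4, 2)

[in] maze.sense dir=south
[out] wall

[in] maze.sense dir=west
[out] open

[in] stack.push x=west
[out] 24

[in] maze.move dir=west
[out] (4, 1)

[in] maze.sense dir=south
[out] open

[in] stack.push x=south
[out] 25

[in] maze.move dir=south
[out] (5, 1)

[in] maze.sense dir=west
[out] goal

[in] maze.move dir=west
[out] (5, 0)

Answer: (5, 0)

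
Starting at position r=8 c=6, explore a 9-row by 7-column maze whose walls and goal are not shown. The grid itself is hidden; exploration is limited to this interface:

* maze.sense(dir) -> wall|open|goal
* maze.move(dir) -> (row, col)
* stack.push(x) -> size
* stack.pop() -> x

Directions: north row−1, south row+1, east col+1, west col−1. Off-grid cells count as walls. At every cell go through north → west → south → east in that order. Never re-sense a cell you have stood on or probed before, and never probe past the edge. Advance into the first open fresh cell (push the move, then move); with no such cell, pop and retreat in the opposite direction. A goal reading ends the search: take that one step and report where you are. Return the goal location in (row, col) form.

[in] maze.sense north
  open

[in] stack.push north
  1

[in] maze.move north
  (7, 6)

[in] maze.sense north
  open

[in] stack.push north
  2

[in] maze.move north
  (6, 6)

[in] maze.sense north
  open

[in] stack.push north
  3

[in] maze.move north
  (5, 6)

[in] maze.sense north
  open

[in] stack.push north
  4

[in] maze.move north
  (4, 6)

[in] maze.sense north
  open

[in] stack.push north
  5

[in] maze.move north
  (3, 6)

[in] maze.sense north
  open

[in] stack.push north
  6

[in] maze.move north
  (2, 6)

[in] maze.sense north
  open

[in] stack.push north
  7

[in] maze.move north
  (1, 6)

[in] maze.sense north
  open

[in] stack.push north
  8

[in] maze.move north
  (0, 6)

[in] maze.sense west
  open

[in] stack.push west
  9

[in] maze.move west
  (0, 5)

[in] maze.sense west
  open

[in] stack.push west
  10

[in] maze.move west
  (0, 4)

[in] maze.sense west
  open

[in] stack.push west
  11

[in] maze.move west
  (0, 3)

[in] maze.sense west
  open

[in] stack.push west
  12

[in] maze.move west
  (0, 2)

[in] maze.sense west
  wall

[in] maze.sense south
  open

[in] stack.push south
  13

[in] maze.move south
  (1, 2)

[in] maze.sense west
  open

[in] stack.push west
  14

[in] maze.move west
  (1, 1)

[in] maze.sense west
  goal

[in] maze.move west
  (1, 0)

Answer: (1, 0)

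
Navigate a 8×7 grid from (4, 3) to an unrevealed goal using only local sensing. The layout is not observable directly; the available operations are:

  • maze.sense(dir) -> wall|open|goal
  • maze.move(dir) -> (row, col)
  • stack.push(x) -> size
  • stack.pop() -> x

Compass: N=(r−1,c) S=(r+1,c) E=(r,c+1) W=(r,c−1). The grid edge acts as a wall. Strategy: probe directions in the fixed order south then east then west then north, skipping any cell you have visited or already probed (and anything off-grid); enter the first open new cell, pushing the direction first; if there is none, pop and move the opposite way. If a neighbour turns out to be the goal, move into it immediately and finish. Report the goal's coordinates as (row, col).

// 1. maze.sense(south) : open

// 2. stack.push(south) : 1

// 3. maze.move(south) : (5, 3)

// 4. maze.sense(south) : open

// 5. stack.push(south) : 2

// 6. maze.move(south) : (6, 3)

// 7. maze.sense(south) : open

// 8. stack.push(south) : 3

// 9. maze.move(south) : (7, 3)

// 10. maze.sense(east) : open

// 11. stack.push(east) : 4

// 12. maze.move(east) : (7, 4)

// 13. maze.sense(east) : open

// 14. stack.push(east) : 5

// 15. maze.move(east) : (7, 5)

// 16. maze.sense(east) : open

// 17. stack.push(east) : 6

// 18. maze.move(east) : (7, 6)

// 19. maze.sense(north) : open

// 20. stack.push(north) : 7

// 21. maze.move(north) : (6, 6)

// 22. maze.sense(west) : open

// 23. stack.push(west) : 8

// 24. maze.move(west) : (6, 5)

// 25. maze.sense(west) : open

// 26. stack.push(west) : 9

// 27. maze.move(west) : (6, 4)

// 28. maze.sense(north) : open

// 29. stack.push(north) : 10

// 30. maze.move(north) : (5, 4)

// 31. maze.sense(east) : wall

// 32. maze.sense(north) : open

// 33. stack.push(north) : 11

// 34. maze.move(north) : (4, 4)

// 35. maze.sense(east) : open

// 36. stack.push(east) : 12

// 37. maze.move(east) : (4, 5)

// 38. maze.sense(east) : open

// 39. stack.push(east) : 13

// 40. maze.move(east) : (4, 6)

// 41. maze.sense(south) : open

// 42. stack.push(south) : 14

// 43. maze.move(south) : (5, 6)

// 44. stack.pop() : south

// 45. maze.move(north) : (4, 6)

// 46. maze.sense(north) : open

// 47. stack.push(north) : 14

// 48. maze.move(north) : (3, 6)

// 49. maze.sense(west) : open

// 50. stack.push(west) : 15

// 51. maze.move(west) : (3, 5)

// 52. maze.sense(west) : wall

// 53. maze.sense(north) : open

// 54. stack.push(north) : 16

// 55. maze.move(north) : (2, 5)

// 56. maze.sense(east) : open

// 57. stack.push(east) : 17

// 58. maze.move(east) : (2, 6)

// 59. maze.sense(north) : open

// 60. stack.push(north) : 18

// 61. maze.move(north) : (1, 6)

// 62. maze.sense(west) : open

// 63. stack.push(west) : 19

// 64. maze.move(west) : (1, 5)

// 65. maze.sense(west) : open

// 66. stack.push(west) : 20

// 67. maze.move(west) : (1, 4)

// 68. maze.sense(south) : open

// 69. stack.push(south) : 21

// 70. maze.move(south) : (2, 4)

// 71. maze.sense(west) : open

// 72. stack.push(west) : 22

// 73. maze.move(west) : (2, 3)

// 74. maze.sense(south) : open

// 75. stack.push(south) : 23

// 76. maze.move(south) : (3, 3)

// 77. maze.sense(west) : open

// 78. stack.push(west) : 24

// 79. maze.move(west) : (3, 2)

// 80. maze.sense(south) : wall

// 81. maze.sense(west) : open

// 82. stack.push(west) : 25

// 83. maze.move(west) : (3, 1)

// 84. maze.sense(south) : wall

// 85. maze.sense(west) : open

// 86. stack.push(west) : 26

// 87. maze.move(west) : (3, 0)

// 88. maze.sense(south) : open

// 89. stack.push(south) : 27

// 90. maze.move(south) : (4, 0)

// 91. maze.sense(south) : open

// 92. stack.push(south) : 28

// 93. maze.move(south) : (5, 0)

// 94. maze.sense(south) : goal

// 95. maze.move(south) : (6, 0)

Answer: (6, 0)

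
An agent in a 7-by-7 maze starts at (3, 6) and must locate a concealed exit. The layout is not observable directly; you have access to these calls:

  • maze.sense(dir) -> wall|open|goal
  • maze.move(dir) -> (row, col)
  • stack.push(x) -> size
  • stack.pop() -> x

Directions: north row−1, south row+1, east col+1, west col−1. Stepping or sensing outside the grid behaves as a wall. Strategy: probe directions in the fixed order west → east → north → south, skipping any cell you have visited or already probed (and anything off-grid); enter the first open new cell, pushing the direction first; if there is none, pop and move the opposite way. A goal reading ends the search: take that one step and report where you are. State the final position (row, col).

Step: maze.sense[dir→west]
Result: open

Step: stack.push[x→west]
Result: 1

Step: maze.move[dir→west]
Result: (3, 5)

Step: maze.sense[dir→west]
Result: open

Step: stack.push[x→west]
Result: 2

Step: maze.move[dir→west]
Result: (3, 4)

Step: maze.sense[dir→west]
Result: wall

Step: maze.sense[dir→north]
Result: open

Step: stack.push[x→north]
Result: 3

Step: maze.move[dir→north]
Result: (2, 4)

Step: maze.sense[dir→west]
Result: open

Step: stack.push[x→west]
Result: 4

Step: maze.move[dir→west]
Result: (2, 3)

Step: maze.sense[dir→west]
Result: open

Step: stack.push[x→west]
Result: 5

Step: maze.move[dir→west]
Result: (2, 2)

Step: maze.sense[dir→west]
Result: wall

Step: maze.sense[dir→north]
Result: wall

Step: maze.sense[dir→south]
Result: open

Step: stack.push[x→south]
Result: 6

Step: maze.move[dir→south]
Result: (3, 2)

Step: maze.sense[dir→west]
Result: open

Step: stack.push[x→west]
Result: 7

Step: maze.move[dir→west]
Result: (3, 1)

Step: maze.sense[dir→west]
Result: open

Step: stack.push[x→west]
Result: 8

Step: maze.move[dir→west]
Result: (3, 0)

Step: maze.sense[dir→north]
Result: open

Step: stack.push[x→north]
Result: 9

Step: maze.move[dir→north]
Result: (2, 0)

Step: maze.sense[dir→north]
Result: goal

Step: maze.move[dir→north]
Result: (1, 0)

Answer: (1, 0)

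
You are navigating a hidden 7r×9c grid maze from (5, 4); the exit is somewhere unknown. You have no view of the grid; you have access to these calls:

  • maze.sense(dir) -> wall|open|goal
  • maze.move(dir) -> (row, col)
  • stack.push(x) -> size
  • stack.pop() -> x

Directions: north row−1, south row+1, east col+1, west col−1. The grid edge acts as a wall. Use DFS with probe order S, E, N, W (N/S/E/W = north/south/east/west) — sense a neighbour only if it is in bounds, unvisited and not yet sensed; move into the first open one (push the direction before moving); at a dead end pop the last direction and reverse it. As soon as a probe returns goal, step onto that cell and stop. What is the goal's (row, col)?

Now I run maze.sense using dir→south, and observe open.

I call stack.push using x→south, → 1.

Invoking maze.move using dir→south, → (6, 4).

I call maze.sense using dir→east, yielding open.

Invoking stack.push using x→east, → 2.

Invoking maze.move using dir→east, giving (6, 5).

I run maze.sense using dir→east, giving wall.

I try maze.sense using dir→north, yielding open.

Now I run stack.push using x→north, and see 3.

Calling maze.move using dir→north, and see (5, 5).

Invoking maze.sense using dir→east, yielding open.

I call stack.push using x→east, — result: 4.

I call maze.move using dir→east, : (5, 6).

I use maze.sense using dir→east, which returns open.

I call stack.push using x→east, and get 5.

Next I call maze.move using dir→east, — result: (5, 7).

Then maze.sense using dir→south, → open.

Next I call stack.push using x→south, giving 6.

Calling maze.move using dir→south, yielding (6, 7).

Next I call maze.sense using dir→east, yielding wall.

I run stack.pop(), which returns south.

Invoking maze.move using dir→north, yielding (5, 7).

Calling maze.sense using dir→east, which returns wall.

Then maze.sense using dir→north, giving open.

Invoking stack.push using x→north, and get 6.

Next I call maze.move using dir→north, yielding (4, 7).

I run maze.sense using dir→east, yielding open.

I invoke stack.push using x→east, and see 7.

Using maze.move using dir→east, and observe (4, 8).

I try maze.sense using dir→north, and see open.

Now I run stack.push using x→north, yielding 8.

I try maze.move using dir→north, — result: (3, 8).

Next I call maze.sense using dir→north, : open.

Then stack.push using x→north, which returns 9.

Then maze.move using dir→north, → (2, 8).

I run maze.sense using dir→north, and get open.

Invoking stack.push using x→north, yielding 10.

I try maze.move using dir→north, and observe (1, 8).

I try maze.sense using dir→north, → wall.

I try maze.sense using dir→west, and get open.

Calling stack.push using x→west, and see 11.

Using maze.move using dir→west, and get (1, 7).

Then maze.sense using dir→south, → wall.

Then maze.sense using dir→north, — result: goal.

I invoke maze.move using dir→north, giving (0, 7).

Answer: (0, 7)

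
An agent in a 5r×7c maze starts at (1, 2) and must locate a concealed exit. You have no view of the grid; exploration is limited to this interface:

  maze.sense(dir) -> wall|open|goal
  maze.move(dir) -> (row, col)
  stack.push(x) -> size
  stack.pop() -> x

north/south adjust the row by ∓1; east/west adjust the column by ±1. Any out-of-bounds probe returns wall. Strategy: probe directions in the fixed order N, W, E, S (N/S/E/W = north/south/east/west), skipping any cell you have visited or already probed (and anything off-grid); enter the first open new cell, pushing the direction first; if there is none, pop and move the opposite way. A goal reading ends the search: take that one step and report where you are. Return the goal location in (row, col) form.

Step: maze.sense[dir→north]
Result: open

Step: stack.push[x→north]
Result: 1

Step: maze.move[dir→north]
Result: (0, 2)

Step: maze.sense[dir→west]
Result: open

Step: stack.push[x→west]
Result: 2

Step: maze.move[dir→west]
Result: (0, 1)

Step: maze.sense[dir→west]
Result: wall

Step: maze.sense[dir→south]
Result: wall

Step: stack.pop[]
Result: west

Step: maze.move[dir→east]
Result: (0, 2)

Step: maze.sense[dir→east]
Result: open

Step: stack.push[x→east]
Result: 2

Step: maze.move[dir→east]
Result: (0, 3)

Step: maze.sense[dir→east]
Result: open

Step: stack.push[x→east]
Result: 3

Step: maze.move[dir→east]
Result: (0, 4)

Step: maze.sense[dir→east]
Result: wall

Step: maze.sense[dir→south]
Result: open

Step: stack.push[x→south]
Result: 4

Step: maze.move[dir→south]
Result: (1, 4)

Step: maze.sense[dir→west]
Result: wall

Step: maze.sense[dir→east]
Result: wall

Step: maze.sense[dir→south]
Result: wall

Step: stack.pop[]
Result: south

Step: maze.move[dir→north]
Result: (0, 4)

Step: stack.pop[]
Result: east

Step: maze.move[dir→west]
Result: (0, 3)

Step: stack.pop[]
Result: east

Step: maze.move[dir→west]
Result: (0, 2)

Step: stack.pop[]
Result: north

Step: maze.move[dir→south]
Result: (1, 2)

Step: maze.sense[dir→south]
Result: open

Step: stack.push[x→south]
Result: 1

Step: maze.move[dir→south]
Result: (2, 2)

Step: maze.sense[dir→west]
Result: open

Step: stack.push[x→west]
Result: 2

Step: maze.move[dir→west]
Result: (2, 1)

Step: maze.sense[dir→west]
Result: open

Step: stack.push[x→west]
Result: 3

Step: maze.move[dir→west]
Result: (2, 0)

Step: maze.sense[dir→north]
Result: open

Step: stack.push[x→north]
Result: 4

Step: maze.move[dir→north]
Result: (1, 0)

Step: stack.pop[]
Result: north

Step: maze.move[dir→south]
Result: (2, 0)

Step: maze.sense[dir→south]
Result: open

Step: stack.push[x→south]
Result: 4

Step: maze.move[dir→south]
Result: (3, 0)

Step: maze.sense[dir→east]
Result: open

Step: stack.push[x→east]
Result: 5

Step: maze.move[dir→east]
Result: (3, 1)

Step: maze.sense[dir→east]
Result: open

Step: stack.push[x→east]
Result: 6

Step: maze.move[dir→east]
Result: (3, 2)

Step: maze.sense[dir→east]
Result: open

Step: stack.push[x→east]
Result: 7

Step: maze.move[dir→east]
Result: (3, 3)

Step: maze.sense[dir→north]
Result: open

Step: stack.push[x→north]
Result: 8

Step: maze.move[dir→north]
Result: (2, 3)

Step: stack.pop[]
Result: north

Step: maze.move[dir→south]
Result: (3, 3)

Step: maze.sense[dir→east]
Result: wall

Step: maze.sense[dir→south]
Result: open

Step: stack.push[x→south]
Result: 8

Step: maze.move[dir→south]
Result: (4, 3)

Step: maze.sense[dir→west]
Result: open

Step: stack.push[x→west]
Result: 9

Step: maze.move[dir→west]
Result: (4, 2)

Step: maze.sense[dir→west]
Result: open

Step: stack.push[x→west]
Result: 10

Step: maze.move[dir→west]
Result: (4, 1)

Step: maze.sense[dir→west]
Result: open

Step: stack.push[x→west]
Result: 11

Step: maze.move[dir→west]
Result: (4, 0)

Step: stack.pop[]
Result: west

Step: maze.move[dir→east]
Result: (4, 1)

Step: stack.pop[]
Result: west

Step: maze.move[dir→east]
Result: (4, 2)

Step: stack.pop[]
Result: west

Step: maze.move[dir→east]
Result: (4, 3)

Step: maze.sense[dir→east]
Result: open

Step: stack.push[x→east]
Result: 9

Step: maze.move[dir→east]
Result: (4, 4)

Step: maze.sense[dir→east]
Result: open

Step: stack.push[x→east]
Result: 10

Step: maze.move[dir→east]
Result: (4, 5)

Step: maze.sense[dir→north]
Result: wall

Step: maze.sense[dir→east]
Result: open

Step: stack.push[x→east]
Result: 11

Step: maze.move[dir→east]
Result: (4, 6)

Step: maze.sense[dir→north]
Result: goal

Step: maze.move[dir→north]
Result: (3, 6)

Answer: (3, 6)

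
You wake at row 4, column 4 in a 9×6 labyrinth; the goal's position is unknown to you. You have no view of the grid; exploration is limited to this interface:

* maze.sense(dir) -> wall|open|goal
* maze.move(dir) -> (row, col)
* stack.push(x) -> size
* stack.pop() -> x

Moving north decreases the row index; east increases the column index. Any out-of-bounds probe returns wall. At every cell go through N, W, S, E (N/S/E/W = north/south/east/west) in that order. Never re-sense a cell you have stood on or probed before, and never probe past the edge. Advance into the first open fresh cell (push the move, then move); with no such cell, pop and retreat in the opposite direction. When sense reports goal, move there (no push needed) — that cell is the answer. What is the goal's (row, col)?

// 1. maze.sense(dir→north) -> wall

// 2. maze.sense(dir→west) -> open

// 3. stack.push(x→west) -> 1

// 4. maze.move(dir→west) -> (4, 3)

// 5. maze.sense(dir→north) -> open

// 6. stack.push(x→north) -> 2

// 7. maze.move(dir→north) -> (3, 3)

// 8. maze.sense(dir→north) -> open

// 9. stack.push(x→north) -> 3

// 10. maze.move(dir→north) -> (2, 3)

// 11. maze.sense(dir→north) -> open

// 12. stack.push(x→north) -> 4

// 13. maze.move(dir→north) -> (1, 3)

// 14. maze.sense(dir→north) -> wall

// 15. maze.sense(dir→west) -> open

// 16. stack.push(x→west) -> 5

// 17. maze.move(dir→west) -> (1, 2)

// 18. maze.sense(dir→north) -> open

// 19. stack.push(x→north) -> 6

// 20. maze.move(dir→north) -> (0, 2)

// 21. maze.sense(dir→west) -> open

// 22. stack.push(x→west) -> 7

// 23. maze.move(dir→west) -> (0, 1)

// 24. maze.sense(dir→west) -> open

// 25. stack.push(x→west) -> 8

// 26. maze.move(dir→west) -> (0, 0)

// 27. maze.sense(dir→south) -> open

// 28. stack.push(x→south) -> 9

// 29. maze.move(dir→south) -> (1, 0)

// 30. maze.sense(dir→south) -> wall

// 31. maze.sense(dir→east) -> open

// 32. stack.push(x→east) -> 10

// 33. maze.move(dir→east) -> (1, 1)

// 34. maze.sense(dir→south) -> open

// 35. stack.push(x→south) -> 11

// 36. maze.move(dir→south) -> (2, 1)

// 37. maze.sense(dir→south) -> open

// 38. stack.push(x→south) -> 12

// 39. maze.move(dir→south) -> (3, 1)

// 40. maze.sense(dir→west) -> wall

// 41. maze.sense(dir→south) -> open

// 42. stack.push(x→south) -> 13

// 43. maze.move(dir→south) -> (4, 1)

// 44. maze.sense(dir→west) -> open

// 45. stack.push(x→west) -> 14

// 46. maze.move(dir→west) -> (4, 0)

// 47. maze.sense(dir→south) -> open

// 48. stack.push(x→south) -> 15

// 49. maze.move(dir→south) -> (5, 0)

// 50. maze.sense(dir→south) -> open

// 51. stack.push(x→south) -> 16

// 52. maze.move(dir→south) -> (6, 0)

// 53. maze.sense(dir→south) -> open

// 54. stack.push(x→south) -> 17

// 55. maze.move(dir→south) -> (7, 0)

// 56. maze.sense(dir→south) -> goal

// 57. maze.move(dir→south) -> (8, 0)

Answer: (8, 0)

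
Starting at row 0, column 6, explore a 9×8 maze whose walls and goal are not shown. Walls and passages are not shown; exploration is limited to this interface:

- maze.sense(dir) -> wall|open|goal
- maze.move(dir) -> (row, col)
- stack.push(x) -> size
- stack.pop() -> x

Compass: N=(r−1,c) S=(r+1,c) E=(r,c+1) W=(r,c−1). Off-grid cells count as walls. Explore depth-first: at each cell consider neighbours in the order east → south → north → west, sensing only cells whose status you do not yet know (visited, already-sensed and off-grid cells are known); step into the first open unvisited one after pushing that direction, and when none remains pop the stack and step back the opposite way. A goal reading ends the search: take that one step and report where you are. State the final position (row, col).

==> maze.sense(east)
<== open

==> stack.push(east)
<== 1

==> maze.move(east)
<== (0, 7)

==> maze.sense(south)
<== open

==> stack.push(south)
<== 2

==> maze.move(south)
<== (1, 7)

==> maze.sense(south)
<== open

==> stack.push(south)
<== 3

==> maze.move(south)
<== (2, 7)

==> maze.sense(south)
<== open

==> stack.push(south)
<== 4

==> maze.move(south)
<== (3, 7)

==> maze.sense(south)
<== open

==> stack.push(south)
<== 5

==> maze.move(south)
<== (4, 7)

==> maze.sense(south)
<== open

==> stack.push(south)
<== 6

==> maze.move(south)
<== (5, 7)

==> maze.sense(south)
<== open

==> stack.push(south)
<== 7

==> maze.move(south)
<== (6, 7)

==> maze.sense(south)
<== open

==> stack.push(south)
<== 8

==> maze.move(south)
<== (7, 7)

==> maze.sense(south)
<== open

==> stack.push(south)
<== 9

==> maze.move(south)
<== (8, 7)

==> maze.sense(west)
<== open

==> stack.push(west)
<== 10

==> maze.move(west)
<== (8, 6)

==> maze.sense(north)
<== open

==> stack.push(north)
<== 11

==> maze.move(north)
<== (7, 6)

==> maze.sense(north)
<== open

==> stack.push(north)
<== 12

==> maze.move(north)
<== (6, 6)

==> maze.sense(north)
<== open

==> stack.push(north)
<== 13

==> maze.move(north)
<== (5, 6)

==> maze.sense(north)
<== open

==> stack.push(north)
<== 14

==> maze.move(north)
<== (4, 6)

==> maze.sense(north)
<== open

==> stack.push(north)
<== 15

==> maze.move(north)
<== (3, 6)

==> maze.sense(north)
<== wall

==> maze.sense(west)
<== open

==> stack.push(west)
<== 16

==> maze.move(west)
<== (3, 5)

==> maze.sense(south)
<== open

==> stack.push(south)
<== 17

==> maze.move(south)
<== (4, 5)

==> maze.sense(south)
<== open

==> stack.push(south)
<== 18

==> maze.move(south)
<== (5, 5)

==> maze.sense(south)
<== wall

==> maze.sense(west)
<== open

==> stack.push(west)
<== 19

==> maze.move(west)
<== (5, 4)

==> maze.sense(south)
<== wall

==> maze.sense(north)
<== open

==> stack.push(north)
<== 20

==> maze.move(north)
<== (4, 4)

==> maze.sense(north)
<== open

==> stack.push(north)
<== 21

==> maze.move(north)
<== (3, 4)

==> maze.sense(north)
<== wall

==> maze.sense(west)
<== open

==> stack.push(west)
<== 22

==> maze.move(west)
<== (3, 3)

==> maze.sense(south)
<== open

==> stack.push(south)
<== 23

==> maze.move(south)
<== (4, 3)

==> maze.sense(south)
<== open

==> stack.push(south)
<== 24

==> maze.move(south)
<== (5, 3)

==> maze.sense(south)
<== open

==> stack.push(south)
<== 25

==> maze.move(south)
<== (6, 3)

==> maze.sense(south)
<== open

==> stack.push(south)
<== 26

==> maze.move(south)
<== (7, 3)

==> maze.sense(east)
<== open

==> stack.push(east)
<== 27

==> maze.move(east)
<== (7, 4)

==> maze.sense(east)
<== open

==> stack.push(east)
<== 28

==> maze.move(east)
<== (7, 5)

==> maze.sense(south)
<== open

==> stack.push(south)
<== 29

==> maze.move(south)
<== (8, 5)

==> maze.sense(west)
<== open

==> stack.push(west)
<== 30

==> maze.move(west)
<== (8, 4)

==> maze.sense(west)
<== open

==> stack.push(west)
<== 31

==> maze.move(west)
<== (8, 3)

==> maze.sense(west)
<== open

==> stack.push(west)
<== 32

==> maze.move(west)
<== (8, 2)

==> maze.sense(north)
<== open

==> stack.push(north)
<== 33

==> maze.move(north)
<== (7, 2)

==> maze.sense(north)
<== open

==> stack.push(north)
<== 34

==> maze.move(north)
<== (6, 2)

==> maze.sense(north)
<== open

==> stack.push(north)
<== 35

==> maze.move(north)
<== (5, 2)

==> maze.sense(north)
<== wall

==> maze.sense(west)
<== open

==> stack.push(west)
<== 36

==> maze.move(west)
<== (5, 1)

==> maze.sense(south)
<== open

==> stack.push(south)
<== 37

==> maze.move(south)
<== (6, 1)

==> maze.sense(south)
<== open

==> stack.push(south)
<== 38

==> maze.move(south)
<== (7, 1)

==> maze.sense(south)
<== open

==> stack.push(south)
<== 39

==> maze.move(south)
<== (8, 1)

==> maze.sense(west)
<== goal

==> maze.move(west)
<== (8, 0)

Answer: (8, 0)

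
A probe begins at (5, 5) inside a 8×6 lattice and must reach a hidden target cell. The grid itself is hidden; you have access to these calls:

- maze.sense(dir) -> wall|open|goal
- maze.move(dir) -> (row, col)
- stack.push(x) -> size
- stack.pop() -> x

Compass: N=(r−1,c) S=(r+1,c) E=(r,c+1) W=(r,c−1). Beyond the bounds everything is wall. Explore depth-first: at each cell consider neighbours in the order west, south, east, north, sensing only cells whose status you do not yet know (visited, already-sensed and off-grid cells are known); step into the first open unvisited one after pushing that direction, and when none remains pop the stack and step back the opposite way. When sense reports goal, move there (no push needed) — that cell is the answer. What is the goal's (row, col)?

-> sense(dir→west)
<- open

-> push(x→west)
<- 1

-> move(dir→west)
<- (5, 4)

-> sense(dir→west)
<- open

-> push(x→west)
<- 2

-> move(dir→west)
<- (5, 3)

-> sense(dir→west)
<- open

-> push(x→west)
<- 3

-> move(dir→west)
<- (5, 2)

-> sense(dir→west)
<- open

-> push(x→west)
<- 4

-> move(dir→west)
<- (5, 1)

-> sense(dir→west)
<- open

-> push(x→west)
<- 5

-> move(dir→west)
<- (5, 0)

-> sense(dir→south)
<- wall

-> sense(dir→north)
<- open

-> push(x→north)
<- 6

-> move(dir→north)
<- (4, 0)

-> sense(dir→east)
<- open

-> push(x→east)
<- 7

-> move(dir→east)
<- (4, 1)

-> sense(dir→east)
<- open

-> push(x→east)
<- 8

-> move(dir→east)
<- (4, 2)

-> sense(dir→east)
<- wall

-> sense(dir→north)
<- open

-> push(x→north)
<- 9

-> move(dir→north)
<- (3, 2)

-> sense(dir→west)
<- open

-> push(x→west)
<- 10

-> move(dir→west)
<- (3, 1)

-> sense(dir→west)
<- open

-> push(x→west)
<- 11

-> move(dir→west)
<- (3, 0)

-> sense(dir→north)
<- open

-> push(x→north)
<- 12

-> move(dir→north)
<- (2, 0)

-> sense(dir→east)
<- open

-> push(x→east)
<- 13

-> move(dir→east)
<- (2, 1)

-> sense(dir→east)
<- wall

-> sense(dir→north)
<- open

-> push(x→north)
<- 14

-> move(dir→north)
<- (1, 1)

-> sense(dir→west)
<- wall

-> sense(dir→east)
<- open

-> push(x→east)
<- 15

-> move(dir→east)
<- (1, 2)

-> sense(dir→east)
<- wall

-> sense(dir→north)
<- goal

-> move(dir→north)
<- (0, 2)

Answer: (0, 2)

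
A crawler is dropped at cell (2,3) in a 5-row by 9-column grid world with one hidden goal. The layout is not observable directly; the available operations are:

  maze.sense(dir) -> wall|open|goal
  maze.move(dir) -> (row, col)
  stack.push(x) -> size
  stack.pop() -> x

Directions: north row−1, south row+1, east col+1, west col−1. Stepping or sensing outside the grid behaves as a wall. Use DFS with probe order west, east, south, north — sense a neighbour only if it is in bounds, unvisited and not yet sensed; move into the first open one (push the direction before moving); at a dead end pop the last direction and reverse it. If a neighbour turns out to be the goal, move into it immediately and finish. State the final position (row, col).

$ sense dir=west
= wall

$ sense dir=east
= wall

$ sense dir=south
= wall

$ sense dir=north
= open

$ push x=north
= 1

$ move dir=north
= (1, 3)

$ sense dir=west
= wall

$ sense dir=east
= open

$ push x=east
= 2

$ move dir=east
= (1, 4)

$ sense dir=east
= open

$ push x=east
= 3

$ move dir=east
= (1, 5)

$ sense dir=east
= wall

$ sense dir=south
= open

$ push x=south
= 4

$ move dir=south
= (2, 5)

$ sense dir=east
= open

$ push x=east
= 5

$ move dir=east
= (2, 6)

$ sense dir=east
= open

$ push x=east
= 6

$ move dir=east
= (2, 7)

$ sense dir=east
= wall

$ sense dir=south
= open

$ push x=south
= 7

$ move dir=south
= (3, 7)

$ sense dir=west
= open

$ push x=west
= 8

$ move dir=west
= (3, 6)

$ sense dir=west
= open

$ push x=west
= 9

$ move dir=west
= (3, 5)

$ sense dir=west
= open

$ push x=west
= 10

$ move dir=west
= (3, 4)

$ sense dir=south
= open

$ push x=south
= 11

$ move dir=south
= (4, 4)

$ sense dir=west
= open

$ push x=west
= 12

$ move dir=west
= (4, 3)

$ sense dir=west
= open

$ push x=west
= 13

$ move dir=west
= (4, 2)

$ sense dir=west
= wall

$ sense dir=north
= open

$ push x=north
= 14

$ move dir=north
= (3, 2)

$ sense dir=west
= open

$ push x=west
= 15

$ move dir=west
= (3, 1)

$ sense dir=west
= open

$ push x=west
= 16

$ move dir=west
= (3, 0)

$ sense dir=south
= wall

$ sense dir=north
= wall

$ pop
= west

$ move dir=east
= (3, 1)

$ sense dir=north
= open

$ push x=north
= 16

$ move dir=north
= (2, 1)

$ sense dir=north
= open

$ push x=north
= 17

$ move dir=north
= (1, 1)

$ sense dir=west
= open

$ push x=west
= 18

$ move dir=west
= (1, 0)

$ sense dir=north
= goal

$ move dir=north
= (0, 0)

Answer: (0, 0)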